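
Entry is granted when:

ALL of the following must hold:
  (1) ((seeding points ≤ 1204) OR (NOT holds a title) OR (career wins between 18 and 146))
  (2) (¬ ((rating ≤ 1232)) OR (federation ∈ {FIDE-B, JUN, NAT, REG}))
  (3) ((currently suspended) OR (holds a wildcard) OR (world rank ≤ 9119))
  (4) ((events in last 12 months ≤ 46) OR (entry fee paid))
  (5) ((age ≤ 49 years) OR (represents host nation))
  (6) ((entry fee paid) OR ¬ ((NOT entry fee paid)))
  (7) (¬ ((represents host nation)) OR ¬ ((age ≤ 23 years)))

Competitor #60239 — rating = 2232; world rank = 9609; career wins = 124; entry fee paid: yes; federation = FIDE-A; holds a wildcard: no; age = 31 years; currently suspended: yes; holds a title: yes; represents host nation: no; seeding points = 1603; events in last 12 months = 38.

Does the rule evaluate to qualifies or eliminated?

Qualifies

Atomic conditions:
  seeding points ≤ 1204: 1603 ≤ 1204 is false
  NOT holds a title: yes → false
  career wins between 18 and 146: 124 in [18, 146] is true
  rating ≤ 1232: 2232 ≤ 1232 is false
  federation ∈ {FIDE-B, JUN, NAT, REG}: FIDE-A is not in the set → false
  currently suspended: yes → true
  holds a wildcard: no → false
  world rank ≤ 9119: 9609 ≤ 9119 is false
  events in last 12 months ≤ 46: 38 ≤ 46 is true
  entry fee paid: yes → true
  age ≤ 49 years: 31 ≤ 49 is true
  represents host nation: no → false
  NOT entry fee paid: yes → false
  age ≤ 23 years: 31 ≤ 23 is false
Combine:
[1] false OR false OR true = true
[2.1] NOT false = true
[2] true OR false = true
[3] true OR false OR false = true
[4] true OR true = true
[5] true OR false = true
[6.2] NOT false = true
[6] true OR true = true
[7.1] NOT false = true
[7.2] NOT false = true
[7] true OR true = true
[root] true AND true AND true AND true AND true AND true AND true = true
Overall: true → qualifies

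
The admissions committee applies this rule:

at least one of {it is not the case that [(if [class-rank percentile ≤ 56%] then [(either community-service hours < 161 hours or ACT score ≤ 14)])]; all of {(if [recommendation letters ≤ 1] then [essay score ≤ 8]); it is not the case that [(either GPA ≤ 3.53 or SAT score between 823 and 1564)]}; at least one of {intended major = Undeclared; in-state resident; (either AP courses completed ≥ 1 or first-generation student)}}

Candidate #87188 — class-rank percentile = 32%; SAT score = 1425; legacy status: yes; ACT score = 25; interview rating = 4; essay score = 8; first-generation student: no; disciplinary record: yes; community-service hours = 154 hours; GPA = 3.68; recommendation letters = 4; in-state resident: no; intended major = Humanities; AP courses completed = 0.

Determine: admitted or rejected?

Rejected

Atomic conditions:
  class-rank percentile ≤ 56%: 32 ≤ 56 is true
  community-service hours < 161 hours: 154 < 161 is true
  ACT score ≤ 14: 25 ≤ 14 is false
  recommendation letters ≤ 1: 4 ≤ 1 is false
  essay score ≤ 8: 8 ≤ 8 is true
  GPA ≤ 3.53: 3.68 ≤ 3.53 is false
  SAT score between 823 and 1564: 1425 in [823, 1564] is true
  intended major = Undeclared: Humanities == Undeclared is false
  in-state resident: no → false
  AP courses completed ≥ 1: 0 ≥ 1 is false
  first-generation student: no → false
Combine:
[1.1.2] true OR false = true
[1.1] true → true = true
[1] NOT true = false
[2.1] false → true (antecedent false ⇒ implication holds) = true
[2.2.1] false OR true = true
[2.2] NOT true = false
[2] true AND false = false
[3.3] false OR false = false
[3] false OR false OR false = false
[root] false OR false OR false = false
Overall: false → rejected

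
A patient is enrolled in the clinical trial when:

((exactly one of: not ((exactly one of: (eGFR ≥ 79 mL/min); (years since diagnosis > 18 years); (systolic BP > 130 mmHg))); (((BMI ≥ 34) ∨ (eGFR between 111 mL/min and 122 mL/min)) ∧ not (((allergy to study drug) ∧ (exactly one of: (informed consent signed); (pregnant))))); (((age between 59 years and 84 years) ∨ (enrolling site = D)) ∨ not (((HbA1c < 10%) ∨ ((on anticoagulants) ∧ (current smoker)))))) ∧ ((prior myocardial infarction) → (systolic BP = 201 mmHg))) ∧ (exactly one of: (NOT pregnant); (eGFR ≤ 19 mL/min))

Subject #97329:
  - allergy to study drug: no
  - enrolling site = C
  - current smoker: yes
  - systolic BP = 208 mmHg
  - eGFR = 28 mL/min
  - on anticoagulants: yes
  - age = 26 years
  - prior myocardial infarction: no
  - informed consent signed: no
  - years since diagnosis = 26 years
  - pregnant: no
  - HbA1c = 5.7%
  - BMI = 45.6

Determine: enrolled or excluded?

Excluded

Atomic conditions:
  eGFR ≥ 79 mL/min: 28 ≥ 79 is false
  years since diagnosis > 18 years: 26 > 18 is true
  systolic BP > 130 mmHg: 208 > 130 is true
  BMI ≥ 34: 45.6 ≥ 34 is true
  eGFR between 111 mL/min and 122 mL/min: 28 in [111, 122] is false
  allergy to study drug: no → false
  informed consent signed: no → false
  pregnant: no → false
  age between 59 years and 84 years: 26 in [59, 84] is false
  enrolling site = D: C == D is false
  HbA1c < 10%: 5.7 < 10 is true
  on anticoagulants: yes → true
  current smoker: yes → true
  prior myocardial infarction: no → false
  systolic BP = 201 mmHg: 208 == 201 is false
  NOT pregnant: no → true
  eGFR ≤ 19 mL/min: 28 ≤ 19 is false
Combine:
[1.1.1.1] exactly-one(false, true, true) = false
[1.1.1] NOT false = true
[1.1.2.1] true OR false = true
[1.1.2.2.1.2] exactly-one(false, false) = false
[1.1.2.2.1] false AND false = false
[1.1.2.2] NOT false = true
[1.1.2] true AND true = true
[1.1.3.1] false OR false = false
[1.1.3.2.1.2] true AND true = true
[1.1.3.2.1] true OR true = true
[1.1.3.2] NOT true = false
[1.1.3] false OR false = false
[1.1] exactly-one(true, true, false) = false
[1.2] false → false (antecedent false ⇒ implication holds) = true
[1] false AND true = false
[2] exactly-one(true, false) = true
[root] false AND true = false
Overall: false → excluded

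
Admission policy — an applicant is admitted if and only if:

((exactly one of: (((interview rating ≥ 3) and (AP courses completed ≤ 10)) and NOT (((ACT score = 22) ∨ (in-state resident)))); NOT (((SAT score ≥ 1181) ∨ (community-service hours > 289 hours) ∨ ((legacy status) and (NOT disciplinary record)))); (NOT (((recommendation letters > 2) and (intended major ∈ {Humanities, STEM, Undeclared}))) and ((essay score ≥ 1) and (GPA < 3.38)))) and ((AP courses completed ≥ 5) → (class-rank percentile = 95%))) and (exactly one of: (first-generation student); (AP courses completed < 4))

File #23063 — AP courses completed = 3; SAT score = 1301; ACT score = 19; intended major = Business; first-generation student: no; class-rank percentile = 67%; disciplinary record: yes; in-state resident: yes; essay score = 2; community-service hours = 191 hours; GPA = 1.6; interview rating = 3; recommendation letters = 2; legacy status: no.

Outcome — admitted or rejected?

Admitted

Atomic conditions:
  interview rating ≥ 3: 3 ≥ 3 is true
  AP courses completed ≤ 10: 3 ≤ 10 is true
  ACT score = 22: 19 == 22 is false
  in-state resident: yes → true
  SAT score ≥ 1181: 1301 ≥ 1181 is true
  community-service hours > 289 hours: 191 > 289 is false
  legacy status: no → false
  NOT disciplinary record: yes → false
  recommendation letters > 2: 2 > 2 is false
  intended major ∈ {Humanities, STEM, Undeclared}: Business is not in the set → false
  essay score ≥ 1: 2 ≥ 1 is true
  GPA < 3.38: 1.6 < 3.38 is true
  AP courses completed ≥ 5: 3 ≥ 5 is false
  class-rank percentile = 95%: 67 == 95 is false
  first-generation student: no → false
  AP courses completed < 4: 3 < 4 is true
Combine:
[1.1.1.1] true AND true = true
[1.1.1.2.1] false OR true = true
[1.1.1.2] NOT true = false
[1.1.1] true AND false = false
[1.1.2.1.3] false AND false = false
[1.1.2.1] true OR false OR false = true
[1.1.2] NOT true = false
[1.1.3.1.1] false AND false = false
[1.1.3.1] NOT false = true
[1.1.3.2] true AND true = true
[1.1.3] true AND true = true
[1.1] exactly-one(false, false, true) = true
[1.2] false → false (antecedent false ⇒ implication holds) = true
[1] true AND true = true
[2] exactly-one(false, true) = true
[root] true AND true = true
Overall: true → admitted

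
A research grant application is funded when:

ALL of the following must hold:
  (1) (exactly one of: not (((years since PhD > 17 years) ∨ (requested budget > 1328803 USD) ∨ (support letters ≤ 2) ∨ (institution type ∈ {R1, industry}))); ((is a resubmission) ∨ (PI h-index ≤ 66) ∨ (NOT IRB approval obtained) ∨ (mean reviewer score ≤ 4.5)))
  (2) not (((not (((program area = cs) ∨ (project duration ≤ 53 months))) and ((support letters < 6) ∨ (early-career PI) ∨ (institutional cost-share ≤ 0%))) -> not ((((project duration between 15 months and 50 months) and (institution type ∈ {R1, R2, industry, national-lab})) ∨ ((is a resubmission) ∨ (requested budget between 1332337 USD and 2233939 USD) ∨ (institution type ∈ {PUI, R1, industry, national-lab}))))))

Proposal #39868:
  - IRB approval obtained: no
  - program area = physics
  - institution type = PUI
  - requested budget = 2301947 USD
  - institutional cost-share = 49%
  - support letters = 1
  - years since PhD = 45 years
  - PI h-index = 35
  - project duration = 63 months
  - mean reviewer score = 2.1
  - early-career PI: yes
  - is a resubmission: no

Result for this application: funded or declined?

Funded

Atomic conditions:
  years since PhD > 17 years: 45 > 17 is true
  requested budget > 1328803 USD: 2301947 > 1328803 is true
  support letters ≤ 2: 1 ≤ 2 is true
  institution type ∈ {R1, industry}: PUI is not in the set → false
  is a resubmission: no → false
  PI h-index ≤ 66: 35 ≤ 66 is true
  NOT IRB approval obtained: no → true
  mean reviewer score ≤ 4.5: 2.1 ≤ 4.5 is true
  program area = cs: physics == cs is false
  project duration ≤ 53 months: 63 ≤ 53 is false
  support letters < 6: 1 < 6 is true
  early-career PI: yes → true
  institutional cost-share ≤ 0%: 49 ≤ 0 is false
  project duration between 15 months and 50 months: 63 in [15, 50] is false
  institution type ∈ {R1, R2, industry, national-lab}: PUI is not in the set → false
  requested budget between 1332337 USD and 2233939 USD: 2301947 in [1332337, 2233939] is false
  institution type ∈ {PUI, R1, industry, national-lab}: PUI is in the set → true
Combine:
[1.1.1] true OR true OR true OR false = true
[1.1] NOT true = false
[1.2] false OR true OR true OR true = true
[1] exactly-one(false, true) = true
[2.1.1.1.1] false OR false = false
[2.1.1.1] NOT false = true
[2.1.1.2] true OR true OR false = true
[2.1.1] true AND true = true
[2.1.2.1.1] false AND false = false
[2.1.2.1.2] false OR false OR true = true
[2.1.2.1] false OR true = true
[2.1.2] NOT true = false
[2.1] true → false = false
[2] NOT false = true
[root] true AND true = true
Overall: true → funded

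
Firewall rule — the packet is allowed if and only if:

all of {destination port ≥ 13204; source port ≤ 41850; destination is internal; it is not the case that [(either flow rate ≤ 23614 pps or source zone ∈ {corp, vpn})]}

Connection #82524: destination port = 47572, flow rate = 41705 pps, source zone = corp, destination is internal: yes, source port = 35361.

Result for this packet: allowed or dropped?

Atomic conditions:
  destination port ≥ 13204: 47572 ≥ 13204 is true
  source port ≤ 41850: 35361 ≤ 41850 is true
  destination is internal: yes → true
  flow rate ≤ 23614 pps: 41705 ≤ 23614 is false
  source zone ∈ {corp, vpn}: corp is in the set → true
Combine:
[4.1] false OR true = true
[4] NOT true = false
[root] true AND true AND true AND false = false
Overall: false → dropped

Dropped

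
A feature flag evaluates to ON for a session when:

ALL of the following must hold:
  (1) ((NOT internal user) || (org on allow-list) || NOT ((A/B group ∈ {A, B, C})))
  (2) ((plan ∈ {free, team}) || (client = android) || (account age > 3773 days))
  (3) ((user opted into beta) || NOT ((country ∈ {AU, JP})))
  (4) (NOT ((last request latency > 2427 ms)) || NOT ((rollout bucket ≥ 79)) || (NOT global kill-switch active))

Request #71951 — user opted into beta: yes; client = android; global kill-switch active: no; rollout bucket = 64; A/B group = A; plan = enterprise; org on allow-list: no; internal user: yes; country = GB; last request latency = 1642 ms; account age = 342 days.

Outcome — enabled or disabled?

Disabled

Atomic conditions:
  NOT internal user: yes → false
  org on allow-list: no → false
  A/B group ∈ {A, B, C}: A is in the set → true
  plan ∈ {free, team}: enterprise is not in the set → false
  client = android: android == android is true
  account age > 3773 days: 342 > 3773 is false
  user opted into beta: yes → true
  country ∈ {AU, JP}: GB is not in the set → false
  last request latency > 2427 ms: 1642 > 2427 is false
  rollout bucket ≥ 79: 64 ≥ 79 is false
  NOT global kill-switch active: no → true
Combine:
[1.3] NOT true = false
[1] false OR false OR false = false
[2] false OR true OR false = true
[3.2] NOT false = true
[3] true OR true = true
[4.1] NOT false = true
[4.2] NOT false = true
[4] true OR true OR true = true
[root] false AND true AND true AND true = false
Overall: false → disabled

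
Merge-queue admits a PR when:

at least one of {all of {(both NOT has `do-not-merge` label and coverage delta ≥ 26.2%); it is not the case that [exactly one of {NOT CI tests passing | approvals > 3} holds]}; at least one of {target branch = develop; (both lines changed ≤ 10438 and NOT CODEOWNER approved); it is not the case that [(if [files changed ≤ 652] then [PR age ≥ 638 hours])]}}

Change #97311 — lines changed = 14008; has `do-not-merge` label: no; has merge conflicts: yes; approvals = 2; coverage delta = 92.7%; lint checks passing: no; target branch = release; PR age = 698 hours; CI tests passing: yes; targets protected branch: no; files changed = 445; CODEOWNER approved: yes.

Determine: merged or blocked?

Merged

Atomic conditions:
  NOT has `do-not-merge` label: no → true
  coverage delta ≥ 26.2%: 92.7 ≥ 26.2 is true
  NOT CI tests passing: yes → false
  approvals > 3: 2 > 3 is false
  target branch = develop: release == develop is false
  lines changed ≤ 10438: 14008 ≤ 10438 is false
  NOT CODEOWNER approved: yes → false
  files changed ≤ 652: 445 ≤ 652 is true
  PR age ≥ 638 hours: 698 ≥ 638 is true
Combine:
[1.1] true AND true = true
[1.2.1] exactly-one(false, false) = false
[1.2] NOT false = true
[1] true AND true = true
[2.2] false AND false = false
[2.3.1] true → true = true
[2.3] NOT true = false
[2] false OR false OR false = false
[root] true OR false = true
Overall: true → merged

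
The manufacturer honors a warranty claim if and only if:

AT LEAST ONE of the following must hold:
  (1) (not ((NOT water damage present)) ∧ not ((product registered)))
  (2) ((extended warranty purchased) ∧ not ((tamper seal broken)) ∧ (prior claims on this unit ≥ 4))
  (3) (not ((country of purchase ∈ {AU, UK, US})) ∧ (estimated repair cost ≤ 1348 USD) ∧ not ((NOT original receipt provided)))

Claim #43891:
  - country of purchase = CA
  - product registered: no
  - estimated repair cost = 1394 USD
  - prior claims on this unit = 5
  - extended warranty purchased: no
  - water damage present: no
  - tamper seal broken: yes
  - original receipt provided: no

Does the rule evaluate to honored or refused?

Refused

Atomic conditions:
  NOT water damage present: no → true
  product registered: no → false
  extended warranty purchased: no → false
  tamper seal broken: yes → true
  prior claims on this unit ≥ 4: 5 ≥ 4 is true
  country of purchase ∈ {AU, UK, US}: CA is not in the set → false
  estimated repair cost ≤ 1348 USD: 1394 ≤ 1348 is false
  NOT original receipt provided: no → true
Combine:
[1.1] NOT true = false
[1.2] NOT false = true
[1] false AND true = false
[2.2] NOT true = false
[2] false AND false AND true = false
[3.1] NOT false = true
[3.3] NOT true = false
[3] true AND false AND false = false
[root] false OR false OR false = false
Overall: false → refused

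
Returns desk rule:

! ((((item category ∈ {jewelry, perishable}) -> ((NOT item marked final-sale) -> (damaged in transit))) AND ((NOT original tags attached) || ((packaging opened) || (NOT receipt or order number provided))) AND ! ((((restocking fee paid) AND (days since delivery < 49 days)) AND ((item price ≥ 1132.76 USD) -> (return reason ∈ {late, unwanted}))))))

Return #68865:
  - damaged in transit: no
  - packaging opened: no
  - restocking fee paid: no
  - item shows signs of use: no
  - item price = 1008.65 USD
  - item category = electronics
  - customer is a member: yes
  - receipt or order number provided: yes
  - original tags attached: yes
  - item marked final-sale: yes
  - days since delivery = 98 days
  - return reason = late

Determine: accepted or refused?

Atomic conditions:
  item category ∈ {jewelry, perishable}: electronics is not in the set → false
  NOT item marked final-sale: yes → false
  damaged in transit: no → false
  NOT original tags attached: yes → false
  packaging opened: no → false
  NOT receipt or order number provided: yes → false
  restocking fee paid: no → false
  days since delivery < 49 days: 98 < 49 is false
  item price ≥ 1132.76 USD: 1008.65 ≥ 1132.76 is false
  return reason ∈ {late, unwanted}: late is in the set → true
Combine:
[1.1.2] false → false (antecedent false ⇒ implication holds) = true
[1.1] false → true (antecedent false ⇒ implication holds) = true
[1.2.2] false OR false = false
[1.2] false OR false = false
[1.3.1.1] false AND false = false
[1.3.1.2] false → true (antecedent false ⇒ implication holds) = true
[1.3.1] false AND true = false
[1.3] NOT false = true
[1] true AND false AND true = false
[root] NOT false = true
Overall: true → accepted

Accepted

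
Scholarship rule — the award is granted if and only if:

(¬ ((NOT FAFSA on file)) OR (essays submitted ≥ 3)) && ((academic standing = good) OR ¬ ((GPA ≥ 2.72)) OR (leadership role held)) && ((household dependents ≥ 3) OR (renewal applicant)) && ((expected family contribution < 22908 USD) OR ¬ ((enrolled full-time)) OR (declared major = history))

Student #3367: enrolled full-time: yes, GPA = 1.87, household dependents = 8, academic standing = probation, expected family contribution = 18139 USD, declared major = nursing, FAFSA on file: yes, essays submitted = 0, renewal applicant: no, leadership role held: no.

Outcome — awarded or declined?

Awarded

Atomic conditions:
  NOT FAFSA on file: yes → false
  essays submitted ≥ 3: 0 ≥ 3 is false
  academic standing = good: probation == good is false
  GPA ≥ 2.72: 1.87 ≥ 2.72 is false
  leadership role held: no → false
  household dependents ≥ 3: 8 ≥ 3 is true
  renewal applicant: no → false
  expected family contribution < 22908 USD: 18139 < 22908 is true
  enrolled full-time: yes → true
  declared major = history: nursing == history is false
Combine:
[1.1] NOT false = true
[1] true OR false = true
[2.2] NOT false = true
[2] false OR true OR false = true
[3] true OR false = true
[4.2] NOT true = false
[4] true OR false OR false = true
[root] true AND true AND true AND true = true
Overall: true → awarded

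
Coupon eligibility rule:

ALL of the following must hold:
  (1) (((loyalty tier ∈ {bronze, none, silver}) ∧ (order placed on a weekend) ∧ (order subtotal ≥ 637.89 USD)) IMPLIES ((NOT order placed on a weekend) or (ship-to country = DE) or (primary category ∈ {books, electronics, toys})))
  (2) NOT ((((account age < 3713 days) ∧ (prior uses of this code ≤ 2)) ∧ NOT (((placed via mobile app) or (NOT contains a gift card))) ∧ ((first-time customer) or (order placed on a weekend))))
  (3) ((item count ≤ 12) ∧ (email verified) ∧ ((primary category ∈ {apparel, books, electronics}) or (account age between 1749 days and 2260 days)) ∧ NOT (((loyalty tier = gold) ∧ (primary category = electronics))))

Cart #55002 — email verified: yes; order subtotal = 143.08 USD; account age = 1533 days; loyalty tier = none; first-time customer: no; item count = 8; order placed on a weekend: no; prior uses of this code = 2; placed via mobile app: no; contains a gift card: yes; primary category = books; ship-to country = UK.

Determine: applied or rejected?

Atomic conditions:
  loyalty tier ∈ {bronze, none, silver}: none is in the set → true
  order placed on a weekend: no → false
  order subtotal ≥ 637.89 USD: 143.08 ≥ 637.89 is false
  NOT order placed on a weekend: no → true
  ship-to country = DE: UK == DE is false
  primary category ∈ {books, electronics, toys}: books is in the set → true
  account age < 3713 days: 1533 < 3713 is true
  prior uses of this code ≤ 2: 2 ≤ 2 is true
  placed via mobile app: no → false
  NOT contains a gift card: yes → false
  first-time customer: no → false
  item count ≤ 12: 8 ≤ 12 is true
  email verified: yes → true
  primary category ∈ {apparel, books, electronics}: books is in the set → true
  account age between 1749 days and 2260 days: 1533 in [1749, 2260] is false
  loyalty tier = gold: none == gold is false
  primary category = electronics: books == electronics is false
Combine:
[1.1] true AND false AND false = false
[1.2] true OR false OR true = true
[1] false → true (antecedent false ⇒ implication holds) = true
[2.1.1] true AND true = true
[2.1.2.1] false OR false = false
[2.1.2] NOT false = true
[2.1.3] false OR false = false
[2.1] true AND true AND false = false
[2] NOT false = true
[3.3] true OR false = true
[3.4.1] false AND false = false
[3.4] NOT false = true
[3] true AND true AND true AND true = true
[root] true AND true AND true = true
Overall: true → applied

Applied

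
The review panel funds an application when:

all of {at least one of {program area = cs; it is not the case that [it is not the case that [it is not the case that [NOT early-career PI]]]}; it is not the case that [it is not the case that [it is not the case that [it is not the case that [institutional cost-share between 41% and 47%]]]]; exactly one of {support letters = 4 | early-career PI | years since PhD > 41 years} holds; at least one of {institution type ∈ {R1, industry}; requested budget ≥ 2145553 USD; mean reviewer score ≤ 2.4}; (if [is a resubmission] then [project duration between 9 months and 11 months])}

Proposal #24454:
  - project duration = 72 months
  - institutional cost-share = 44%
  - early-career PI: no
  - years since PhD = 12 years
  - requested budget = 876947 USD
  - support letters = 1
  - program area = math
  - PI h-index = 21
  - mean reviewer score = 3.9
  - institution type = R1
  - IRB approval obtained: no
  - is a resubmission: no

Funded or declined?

Declined

Atomic conditions:
  program area = cs: math == cs is false
  NOT early-career PI: no → true
  institutional cost-share between 41% and 47%: 44 in [41, 47] is true
  support letters = 4: 1 == 4 is false
  early-career PI: no → false
  years since PhD > 41 years: 12 > 41 is false
  institution type ∈ {R1, industry}: R1 is in the set → true
  requested budget ≥ 2145553 USD: 876947 ≥ 2145553 is false
  mean reviewer score ≤ 2.4: 3.9 ≤ 2.4 is false
  is a resubmission: no → false
  project duration between 9 months and 11 months: 72 in [9, 11] is false
Combine:
[1.2.1.1] NOT true = false
[1.2.1] NOT false = true
[1.2] NOT true = false
[1] false OR false = false
[2.1.1.1] NOT true = false
[2.1.1] NOT false = true
[2.1] NOT true = false
[2] NOT false = true
[3] exactly-one(false, false, false) = false
[4] true OR false OR false = true
[5] false → false (antecedent false ⇒ implication holds) = true
[root] false AND true AND false AND true AND true = false
Overall: false → declined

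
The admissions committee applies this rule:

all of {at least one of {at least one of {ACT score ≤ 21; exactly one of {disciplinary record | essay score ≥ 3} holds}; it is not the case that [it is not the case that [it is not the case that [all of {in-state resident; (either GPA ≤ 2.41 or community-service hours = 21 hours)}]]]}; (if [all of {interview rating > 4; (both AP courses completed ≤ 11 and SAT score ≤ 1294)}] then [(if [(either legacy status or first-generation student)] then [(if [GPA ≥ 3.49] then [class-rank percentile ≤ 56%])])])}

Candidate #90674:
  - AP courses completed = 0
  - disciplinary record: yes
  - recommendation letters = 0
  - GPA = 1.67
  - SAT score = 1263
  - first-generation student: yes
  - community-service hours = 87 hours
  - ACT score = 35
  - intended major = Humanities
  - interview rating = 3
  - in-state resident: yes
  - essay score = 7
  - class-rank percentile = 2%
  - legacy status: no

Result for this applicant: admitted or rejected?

Rejected

Atomic conditions:
  ACT score ≤ 21: 35 ≤ 21 is false
  disciplinary record: yes → true
  essay score ≥ 3: 7 ≥ 3 is true
  in-state resident: yes → true
  GPA ≤ 2.41: 1.67 ≤ 2.41 is true
  community-service hours = 21 hours: 87 == 21 is false
  interview rating > 4: 3 > 4 is false
  AP courses completed ≤ 11: 0 ≤ 11 is true
  SAT score ≤ 1294: 1263 ≤ 1294 is true
  legacy status: no → false
  first-generation student: yes → true
  GPA ≥ 3.49: 1.67 ≥ 3.49 is false
  class-rank percentile ≤ 56%: 2 ≤ 56 is true
Combine:
[1.1.2] exactly-one(true, true) = false
[1.1] false OR false = false
[1.2.1.1.1.2] true OR false = true
[1.2.1.1.1] true AND true = true
[1.2.1.1] NOT true = false
[1.2.1] NOT false = true
[1.2] NOT true = false
[1] false OR false = false
[2.1.2] true AND true = true
[2.1] false AND true = false
[2.2.1] false OR true = true
[2.2.2] false → true (antecedent false ⇒ implication holds) = true
[2.2] true → true = true
[2] false → true (antecedent false ⇒ implication holds) = true
[root] false AND true = false
Overall: false → rejected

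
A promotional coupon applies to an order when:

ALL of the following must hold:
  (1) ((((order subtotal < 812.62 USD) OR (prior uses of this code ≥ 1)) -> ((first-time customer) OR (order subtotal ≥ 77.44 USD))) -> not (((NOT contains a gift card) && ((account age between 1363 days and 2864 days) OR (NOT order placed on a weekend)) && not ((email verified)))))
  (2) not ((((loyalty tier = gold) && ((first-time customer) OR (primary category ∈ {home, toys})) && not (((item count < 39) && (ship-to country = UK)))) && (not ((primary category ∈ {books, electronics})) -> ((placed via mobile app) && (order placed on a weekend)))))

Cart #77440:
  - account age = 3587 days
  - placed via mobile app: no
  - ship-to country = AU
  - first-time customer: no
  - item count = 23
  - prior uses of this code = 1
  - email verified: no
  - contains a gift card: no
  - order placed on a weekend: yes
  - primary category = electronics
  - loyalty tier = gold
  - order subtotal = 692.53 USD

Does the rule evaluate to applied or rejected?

Applied

Atomic conditions:
  order subtotal < 812.62 USD: 692.53 < 812.62 is true
  prior uses of this code ≥ 1: 1 ≥ 1 is true
  first-time customer: no → false
  order subtotal ≥ 77.44 USD: 692.53 ≥ 77.44 is true
  NOT contains a gift card: no → true
  account age between 1363 days and 2864 days: 3587 in [1363, 2864] is false
  NOT order placed on a weekend: yes → false
  email verified: no → false
  loyalty tier = gold: gold == gold is true
  primary category ∈ {home, toys}: electronics is not in the set → false
  item count < 39: 23 < 39 is true
  ship-to country = UK: AU == UK is false
  primary category ∈ {books, electronics}: electronics is in the set → true
  placed via mobile app: no → false
  order placed on a weekend: yes → true
Combine:
[1.1.1] true OR true = true
[1.1.2] false OR true = true
[1.1] true → true = true
[1.2.1.2] false OR false = false
[1.2.1.3] NOT false = true
[1.2.1] true AND false AND true = false
[1.2] NOT false = true
[1] true → true = true
[2.1.1.2] false OR false = false
[2.1.1.3.1] true AND false = false
[2.1.1.3] NOT false = true
[2.1.1] true AND false AND true = false
[2.1.2.1] NOT true = false
[2.1.2.2] false AND true = false
[2.1.2] false → false (antecedent false ⇒ implication holds) = true
[2.1] false AND true = false
[2] NOT false = true
[root] true AND true = true
Overall: true → applied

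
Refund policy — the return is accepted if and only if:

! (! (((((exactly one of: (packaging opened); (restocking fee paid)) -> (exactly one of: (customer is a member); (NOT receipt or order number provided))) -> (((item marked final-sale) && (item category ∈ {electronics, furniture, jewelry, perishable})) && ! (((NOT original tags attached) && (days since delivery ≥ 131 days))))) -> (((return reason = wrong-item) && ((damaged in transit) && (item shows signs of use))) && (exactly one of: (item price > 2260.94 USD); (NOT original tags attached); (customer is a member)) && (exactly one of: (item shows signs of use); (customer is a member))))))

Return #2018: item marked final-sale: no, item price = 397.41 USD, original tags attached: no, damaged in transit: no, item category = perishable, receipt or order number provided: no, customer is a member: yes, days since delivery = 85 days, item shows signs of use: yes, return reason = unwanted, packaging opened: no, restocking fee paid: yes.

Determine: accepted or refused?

Atomic conditions:
  packaging opened: no → false
  restocking fee paid: yes → true
  customer is a member: yes → true
  NOT receipt or order number provided: no → true
  item marked final-sale: no → false
  item category ∈ {electronics, furniture, jewelry, perishable}: perishable is in the set → true
  NOT original tags attached: no → true
  days since delivery ≥ 131 days: 85 ≥ 131 is false
  return reason = wrong-item: unwanted == wrong-item is false
  damaged in transit: no → false
  item shows signs of use: yes → true
  item price > 2260.94 USD: 397.41 > 2260.94 is false
Combine:
[1.1.1.1.1] exactly-one(false, true) = true
[1.1.1.1.2] exactly-one(true, true) = false
[1.1.1.1] true → false = false
[1.1.1.2.1] false AND true = false
[1.1.1.2.2.1] true AND false = false
[1.1.1.2.2] NOT false = true
[1.1.1.2] false AND true = false
[1.1.1] false → false (antecedent false ⇒ implication holds) = true
[1.1.2.1.2] false AND true = false
[1.1.2.1] false AND false = false
[1.1.2.2] exactly-one(false, true, true) = false
[1.1.2.3] exactly-one(true, true) = false
[1.1.2] false AND false AND false = false
[1.1] true → false = false
[1] NOT false = true
[root] NOT true = false
Overall: false → refused

Refused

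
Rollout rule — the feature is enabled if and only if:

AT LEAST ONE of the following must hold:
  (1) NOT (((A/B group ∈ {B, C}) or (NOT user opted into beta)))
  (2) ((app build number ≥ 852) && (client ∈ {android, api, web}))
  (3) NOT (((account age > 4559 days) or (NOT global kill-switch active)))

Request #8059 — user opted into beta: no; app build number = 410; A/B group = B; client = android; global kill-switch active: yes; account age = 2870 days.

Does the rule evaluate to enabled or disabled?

Atomic conditions:
  A/B group ∈ {B, C}: B is in the set → true
  NOT user opted into beta: no → true
  app build number ≥ 852: 410 ≥ 852 is false
  client ∈ {android, api, web}: android is in the set → true
  account age > 4559 days: 2870 > 4559 is false
  NOT global kill-switch active: yes → false
Combine:
[1.1] true OR true = true
[1] NOT true = false
[2] false AND true = false
[3.1] false OR false = false
[3] NOT false = true
[root] false OR false OR true = true
Overall: true → enabled

Enabled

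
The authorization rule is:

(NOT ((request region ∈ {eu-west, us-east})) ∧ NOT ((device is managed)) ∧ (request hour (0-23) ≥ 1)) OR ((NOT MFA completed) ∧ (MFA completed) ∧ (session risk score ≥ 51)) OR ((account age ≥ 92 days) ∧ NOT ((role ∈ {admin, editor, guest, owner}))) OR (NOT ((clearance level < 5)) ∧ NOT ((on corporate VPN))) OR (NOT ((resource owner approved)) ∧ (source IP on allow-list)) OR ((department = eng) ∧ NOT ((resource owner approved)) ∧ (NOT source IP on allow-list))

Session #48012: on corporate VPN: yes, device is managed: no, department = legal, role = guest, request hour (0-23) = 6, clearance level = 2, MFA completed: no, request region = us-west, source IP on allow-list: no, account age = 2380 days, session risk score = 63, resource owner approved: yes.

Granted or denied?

Granted

Atomic conditions:
  request region ∈ {eu-west, us-east}: us-west is not in the set → false
  device is managed: no → false
  request hour (0-23) ≥ 1: 6 ≥ 1 is true
  NOT MFA completed: no → true
  MFA completed: no → false
  session risk score ≥ 51: 63 ≥ 51 is true
  account age ≥ 92 days: 2380 ≥ 92 is true
  role ∈ {admin, editor, guest, owner}: guest is in the set → true
  clearance level < 5: 2 < 5 is true
  on corporate VPN: yes → true
  resource owner approved: yes → true
  source IP on allow-list: no → false
  department = eng: legal == eng is false
  NOT source IP on allow-list: no → true
Combine:
[1.1] NOT false = true
[1.2] NOT false = true
[1] true AND true AND true = true
[2] true AND false AND true = false
[3.2] NOT true = false
[3] true AND false = false
[4.1] NOT true = false
[4.2] NOT true = false
[4] false AND false = false
[5.1] NOT true = false
[5] false AND false = false
[6.2] NOT true = false
[6] false AND false AND true = false
[root] true OR false OR false OR false OR false OR false = true
Overall: true → granted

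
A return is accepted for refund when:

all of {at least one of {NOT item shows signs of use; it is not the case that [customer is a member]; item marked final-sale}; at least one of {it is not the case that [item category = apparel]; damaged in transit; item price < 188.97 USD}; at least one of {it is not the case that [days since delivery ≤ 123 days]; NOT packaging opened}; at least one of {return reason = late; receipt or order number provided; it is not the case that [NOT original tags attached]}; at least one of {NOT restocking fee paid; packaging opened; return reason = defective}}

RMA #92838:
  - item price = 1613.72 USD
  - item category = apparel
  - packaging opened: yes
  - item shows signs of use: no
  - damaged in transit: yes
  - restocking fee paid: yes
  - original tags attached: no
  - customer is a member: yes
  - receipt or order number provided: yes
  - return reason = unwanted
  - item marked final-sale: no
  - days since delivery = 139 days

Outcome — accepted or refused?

Atomic conditions:
  NOT item shows signs of use: no → true
  customer is a member: yes → true
  item marked final-sale: no → false
  item category = apparel: apparel == apparel is true
  damaged in transit: yes → true
  item price < 188.97 USD: 1613.72 < 188.97 is false
  days since delivery ≤ 123 days: 139 ≤ 123 is false
  NOT packaging opened: yes → false
  return reason = late: unwanted == late is false
  receipt or order number provided: yes → true
  NOT original tags attached: no → true
  NOT restocking fee paid: yes → false
  packaging opened: yes → true
  return reason = defective: unwanted == defective is false
Combine:
[1.2] NOT true = false
[1] true OR false OR false = true
[2.1] NOT true = false
[2] false OR true OR false = true
[3.1] NOT false = true
[3] true OR false = true
[4.3] NOT true = false
[4] false OR true OR false = true
[5] false OR true OR false = true
[root] true AND true AND true AND true AND true = true
Overall: true → accepted

Accepted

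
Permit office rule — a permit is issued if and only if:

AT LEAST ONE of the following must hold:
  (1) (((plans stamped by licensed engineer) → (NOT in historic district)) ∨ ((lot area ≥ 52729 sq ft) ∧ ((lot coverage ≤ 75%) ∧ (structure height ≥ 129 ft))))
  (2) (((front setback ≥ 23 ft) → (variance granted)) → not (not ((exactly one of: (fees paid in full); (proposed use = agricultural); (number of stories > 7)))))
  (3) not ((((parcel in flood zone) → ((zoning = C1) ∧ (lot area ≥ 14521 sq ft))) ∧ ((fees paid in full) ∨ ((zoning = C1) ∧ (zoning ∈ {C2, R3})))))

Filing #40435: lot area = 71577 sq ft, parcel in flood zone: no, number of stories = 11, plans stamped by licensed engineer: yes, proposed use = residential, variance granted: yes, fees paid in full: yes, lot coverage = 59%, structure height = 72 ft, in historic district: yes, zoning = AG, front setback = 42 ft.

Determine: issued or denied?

Atomic conditions:
  plans stamped by licensed engineer: yes → true
  NOT in historic district: yes → false
  lot area ≥ 52729 sq ft: 71577 ≥ 52729 is true
  lot coverage ≤ 75%: 59 ≤ 75 is true
  structure height ≥ 129 ft: 72 ≥ 129 is false
  front setback ≥ 23 ft: 42 ≥ 23 is true
  variance granted: yes → true
  fees paid in full: yes → true
  proposed use = agricultural: residential == agricultural is false
  number of stories > 7: 11 > 7 is true
  parcel in flood zone: no → false
  zoning = C1: AG == C1 is false
  lot area ≥ 14521 sq ft: 71577 ≥ 14521 is true
  zoning ∈ {C2, R3}: AG is not in the set → false
Combine:
[1.1] true → false = false
[1.2.2] true AND false = false
[1.2] true AND false = false
[1] false OR false = false
[2.1] true → true = true
[2.2.1.1] exactly-one(true, false, true) = false
[2.2.1] NOT false = true
[2.2] NOT true = false
[2] true → false = false
[3.1.1.2] false AND true = false
[3.1.1] false → false (antecedent false ⇒ implication holds) = true
[3.1.2.2] false AND false = false
[3.1.2] true OR false = true
[3.1] true AND true = true
[3] NOT true = false
[root] false OR false OR false = false
Overall: false → denied

Denied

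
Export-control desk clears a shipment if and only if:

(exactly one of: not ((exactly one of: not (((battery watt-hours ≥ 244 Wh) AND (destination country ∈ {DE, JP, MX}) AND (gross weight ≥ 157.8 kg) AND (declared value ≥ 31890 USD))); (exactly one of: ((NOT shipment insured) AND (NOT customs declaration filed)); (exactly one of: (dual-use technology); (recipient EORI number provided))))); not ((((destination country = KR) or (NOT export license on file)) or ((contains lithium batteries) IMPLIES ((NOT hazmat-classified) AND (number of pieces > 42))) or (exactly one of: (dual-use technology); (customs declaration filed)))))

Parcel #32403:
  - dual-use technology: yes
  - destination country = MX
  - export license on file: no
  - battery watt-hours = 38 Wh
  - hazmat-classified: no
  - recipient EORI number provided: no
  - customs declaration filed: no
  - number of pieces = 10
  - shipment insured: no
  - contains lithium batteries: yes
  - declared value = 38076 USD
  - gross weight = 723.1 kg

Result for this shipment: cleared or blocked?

Atomic conditions:
  battery watt-hours ≥ 244 Wh: 38 ≥ 244 is false
  destination country ∈ {DE, JP, MX}: MX is in the set → true
  gross weight ≥ 157.8 kg: 723.1 ≥ 157.8 is true
  declared value ≥ 31890 USD: 38076 ≥ 31890 is true
  NOT shipment insured: no → true
  NOT customs declaration filed: no → true
  dual-use technology: yes → true
  recipient EORI number provided: no → false
  destination country = KR: MX == KR is false
  NOT export license on file: no → true
  contains lithium batteries: yes → true
  NOT hazmat-classified: no → true
  number of pieces > 42: 10 > 42 is false
  customs declaration filed: no → false
Combine:
[1.1.1.1] false AND true AND true AND true = false
[1.1.1] NOT false = true
[1.1.2.1] true AND true = true
[1.1.2.2] exactly-one(true, false) = true
[1.1.2] exactly-one(true, true) = false
[1.1] exactly-one(true, false) = true
[1] NOT true = false
[2.1.1] false OR true = true
[2.1.2.2] true AND false = false
[2.1.2] true → false = false
[2.1.3] exactly-one(true, false) = true
[2.1] true OR false OR true = true
[2] NOT true = false
[root] exactly-one(false, false) = false
Overall: false → blocked

Blocked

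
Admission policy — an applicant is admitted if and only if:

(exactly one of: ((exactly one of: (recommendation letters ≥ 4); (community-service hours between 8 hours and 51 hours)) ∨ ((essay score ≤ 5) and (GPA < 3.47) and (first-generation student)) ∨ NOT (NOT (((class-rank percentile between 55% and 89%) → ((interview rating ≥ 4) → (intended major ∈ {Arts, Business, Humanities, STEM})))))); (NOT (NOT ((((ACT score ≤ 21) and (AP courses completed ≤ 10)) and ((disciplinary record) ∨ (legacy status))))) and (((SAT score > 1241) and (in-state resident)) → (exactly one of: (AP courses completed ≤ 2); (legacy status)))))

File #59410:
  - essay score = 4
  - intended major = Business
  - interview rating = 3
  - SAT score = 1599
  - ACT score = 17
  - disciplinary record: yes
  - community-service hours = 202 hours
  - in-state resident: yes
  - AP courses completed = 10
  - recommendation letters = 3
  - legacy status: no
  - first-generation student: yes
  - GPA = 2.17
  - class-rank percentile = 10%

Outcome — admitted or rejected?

Atomic conditions:
  recommendation letters ≥ 4: 3 ≥ 4 is false
  community-service hours between 8 hours and 51 hours: 202 in [8, 51] is false
  essay score ≤ 5: 4 ≤ 5 is true
  GPA < 3.47: 2.17 < 3.47 is true
  first-generation student: yes → true
  class-rank percentile between 55% and 89%: 10 in [55, 89] is false
  interview rating ≥ 4: 3 ≥ 4 is false
  intended major ∈ {Arts, Business, Humanities, STEM}: Business is in the set → true
  ACT score ≤ 21: 17 ≤ 21 is true
  AP courses completed ≤ 10: 10 ≤ 10 is true
  disciplinary record: yes → true
  legacy status: no → false
  SAT score > 1241: 1599 > 1241 is true
  in-state resident: yes → true
  AP courses completed ≤ 2: 10 ≤ 2 is false
Combine:
[1.1] exactly-one(false, false) = false
[1.2] true AND true AND true = true
[1.3.1.1.2] false → true (antecedent false ⇒ implication holds) = true
[1.3.1.1] false → true (antecedent false ⇒ implication holds) = true
[1.3.1] NOT true = false
[1.3] NOT false = true
[1] false OR true OR true = true
[2.1.1.1.1] true AND true = true
[2.1.1.1.2] true OR false = true
[2.1.1.1] true AND true = true
[2.1.1] NOT true = false
[2.1] NOT false = true
[2.2.1] true AND true = true
[2.2.2] exactly-one(false, false) = false
[2.2] true → false = false
[2] true AND false = false
[root] exactly-one(true, false) = true
Overall: true → admitted

Admitted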